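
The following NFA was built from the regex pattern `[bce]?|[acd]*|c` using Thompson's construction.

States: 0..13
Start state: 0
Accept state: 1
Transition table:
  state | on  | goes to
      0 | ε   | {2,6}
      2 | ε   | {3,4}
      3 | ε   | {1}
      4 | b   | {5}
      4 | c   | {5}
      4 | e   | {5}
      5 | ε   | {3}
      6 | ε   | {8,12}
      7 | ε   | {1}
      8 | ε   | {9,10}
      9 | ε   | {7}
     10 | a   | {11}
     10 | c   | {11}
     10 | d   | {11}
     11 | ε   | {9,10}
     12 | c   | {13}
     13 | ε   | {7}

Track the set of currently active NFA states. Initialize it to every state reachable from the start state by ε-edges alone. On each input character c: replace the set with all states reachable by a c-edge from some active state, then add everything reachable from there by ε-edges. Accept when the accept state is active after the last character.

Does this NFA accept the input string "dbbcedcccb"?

start: ε-closure({0}) = {0,1,2,3,4,6,7,8,9,10,12}
'd' @ 1: {1,7,9,10,11}  ✓accept
'b' @ 2: {}  — dead — no transitions
rest 'bcedcccb' ignored (set empty)
end set {} — state 1 not in

Answer: REJECT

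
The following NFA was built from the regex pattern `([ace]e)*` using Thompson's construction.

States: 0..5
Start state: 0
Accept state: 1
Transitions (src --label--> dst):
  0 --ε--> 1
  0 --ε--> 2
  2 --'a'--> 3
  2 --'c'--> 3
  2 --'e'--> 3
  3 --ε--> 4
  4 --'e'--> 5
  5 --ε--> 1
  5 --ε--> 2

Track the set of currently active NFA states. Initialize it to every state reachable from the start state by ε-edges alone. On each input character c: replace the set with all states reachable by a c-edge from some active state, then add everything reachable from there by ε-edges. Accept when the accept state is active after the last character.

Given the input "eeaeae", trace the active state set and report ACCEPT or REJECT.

S₀ = ε-closure({0}) = {0,1,2}
'e' @ 1: {3,4}
'e' @ 2: {1,2,5}  ✓accept
'a' @ 3: {3,4}
'e' @ 4: {1,2,5}  ✓accept
'a' @ 5: {3,4}
'e' @ 6: {1,2,5}  ✓accept
final: {1,2,5}; accept 1 in set

Answer: ACCEPT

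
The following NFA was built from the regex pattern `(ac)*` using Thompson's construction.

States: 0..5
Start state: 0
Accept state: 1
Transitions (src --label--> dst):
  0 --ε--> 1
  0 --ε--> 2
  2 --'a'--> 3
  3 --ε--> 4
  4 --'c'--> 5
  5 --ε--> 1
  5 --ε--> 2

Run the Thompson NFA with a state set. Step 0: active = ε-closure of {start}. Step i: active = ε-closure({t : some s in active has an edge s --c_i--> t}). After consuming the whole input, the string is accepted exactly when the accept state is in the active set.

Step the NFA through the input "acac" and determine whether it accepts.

Answer: ACCEPT

Derivation:
initial (ε-close {0}): {0,1,2}
'a' @ 1: {3,4}
'c' @ 2: {1,2,5}  [accepting]
'a' @ 3: {3,4}
'c' @ 4: {1,2,5}  [accepting]
after full input: {1,2,5}  (accept=1 in)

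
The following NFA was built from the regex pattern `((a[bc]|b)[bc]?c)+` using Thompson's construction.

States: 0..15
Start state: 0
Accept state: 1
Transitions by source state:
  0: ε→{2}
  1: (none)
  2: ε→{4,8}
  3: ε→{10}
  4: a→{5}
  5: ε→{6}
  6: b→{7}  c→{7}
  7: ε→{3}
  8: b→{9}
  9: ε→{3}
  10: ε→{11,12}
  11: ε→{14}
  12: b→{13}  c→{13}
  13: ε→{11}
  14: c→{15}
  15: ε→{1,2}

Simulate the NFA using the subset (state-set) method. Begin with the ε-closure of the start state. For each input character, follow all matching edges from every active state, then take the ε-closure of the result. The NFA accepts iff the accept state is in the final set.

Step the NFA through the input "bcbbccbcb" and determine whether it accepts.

S₀ = ε-closure({0}) = {0,2,4,8}
'b' @ 1: {3,9,10,11,12,14}
'c' @ 2: {1,2,4,8,11,13,14,15}  [accepting]
'b' @ 3: {3,9,10,11,12,14}
'b' @ 4: {11,13,14}
'c' @ 5: {1,2,4,8,15}  [accepting]
'c' @ 6: {}  — state set empty
rest 'bcb' ignored (set empty)
after full input: {}  (accept=1 not in)

Answer: REJECT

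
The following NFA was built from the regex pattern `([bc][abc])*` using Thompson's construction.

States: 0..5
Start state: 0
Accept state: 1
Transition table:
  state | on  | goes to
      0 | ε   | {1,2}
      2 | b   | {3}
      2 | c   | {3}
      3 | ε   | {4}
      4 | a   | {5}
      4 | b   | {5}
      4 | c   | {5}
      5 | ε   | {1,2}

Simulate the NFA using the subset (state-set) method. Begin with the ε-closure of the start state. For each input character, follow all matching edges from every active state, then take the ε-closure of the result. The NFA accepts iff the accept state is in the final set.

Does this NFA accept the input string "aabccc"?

Answer: REJECT

Steps:
S₀ = ε-closure({0}) = {0,1,2}
'a' @ 1: {}  — dead — no transitions
rest 'abccc' ignored (set empty)
end set {} — state 1 not in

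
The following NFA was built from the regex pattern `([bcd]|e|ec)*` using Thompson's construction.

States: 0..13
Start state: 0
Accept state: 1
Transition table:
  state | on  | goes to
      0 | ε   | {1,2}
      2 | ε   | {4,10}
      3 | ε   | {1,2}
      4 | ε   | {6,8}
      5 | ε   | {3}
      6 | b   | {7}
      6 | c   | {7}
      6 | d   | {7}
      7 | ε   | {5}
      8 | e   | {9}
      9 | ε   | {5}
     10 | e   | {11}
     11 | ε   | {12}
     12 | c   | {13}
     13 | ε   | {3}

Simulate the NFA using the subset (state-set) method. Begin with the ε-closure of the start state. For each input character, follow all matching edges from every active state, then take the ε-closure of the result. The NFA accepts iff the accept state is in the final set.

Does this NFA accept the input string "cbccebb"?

start: ε-closure({0}) = {0,1,2,4,6,8,10}
'c' @ 1: {1,2,3,4,5,6,7,8,10}  (accept∈set)
'b' @ 2: {1,2,3,4,5,6,7,8,10}  (accept∈set)
'c' @ 3: {1,2,3,4,5,6,7,8,10}  (accept∈set)
'c' @ 4: {1,2,3,4,5,6,7,8,10}  (accept∈set)
'e' @ 5: {1,2,3,4,5,6,8,9,10,11,12}  (accept∈set)
'b' @ 6: {1,2,3,4,5,6,7,8,10}  (accept∈set)
'b' @ 7: {1,2,3,4,5,6,7,8,10}  (accept∈set)
after full input: {1,2,3,4,5,6,7,8,10}  (accept=1 in)

Answer: ACCEPT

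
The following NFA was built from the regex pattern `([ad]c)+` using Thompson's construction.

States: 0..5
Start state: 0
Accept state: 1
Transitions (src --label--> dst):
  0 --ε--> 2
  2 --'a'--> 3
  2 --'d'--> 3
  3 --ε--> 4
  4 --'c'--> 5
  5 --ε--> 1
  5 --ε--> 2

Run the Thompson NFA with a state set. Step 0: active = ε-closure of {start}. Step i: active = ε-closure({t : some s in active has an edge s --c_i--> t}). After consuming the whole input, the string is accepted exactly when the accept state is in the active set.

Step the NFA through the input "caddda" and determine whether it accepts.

S₀ = ε-closure({0}) = {0,2}
'c' @ 1: {}  — no active states
rest 'addda' ignored (set empty)
final: {}; accept 1 not in set

Answer: REJECT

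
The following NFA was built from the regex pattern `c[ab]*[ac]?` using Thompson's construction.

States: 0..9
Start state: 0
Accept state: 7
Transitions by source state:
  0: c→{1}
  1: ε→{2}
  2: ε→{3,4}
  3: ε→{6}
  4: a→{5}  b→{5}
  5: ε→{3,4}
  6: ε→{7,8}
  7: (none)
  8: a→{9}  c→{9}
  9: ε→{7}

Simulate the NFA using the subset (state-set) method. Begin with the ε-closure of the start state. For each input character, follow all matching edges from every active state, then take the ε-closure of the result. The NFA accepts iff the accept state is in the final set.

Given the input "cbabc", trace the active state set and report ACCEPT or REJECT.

S₀ = ε-closure({0}) = {0}
'c' @ 1: {1,2,3,4,6,7,8}  ✓accept
'b' @ 2: {3,4,5,6,7,8}  ✓accept
'a' @ 3: {3,4,5,6,7,8,9}  ✓accept
'b' @ 4: {3,4,5,6,7,8}  ✓accept
'c' @ 5: {7,9}  ✓accept
final: {7,9}; accept 7 in set

Answer: ACCEPT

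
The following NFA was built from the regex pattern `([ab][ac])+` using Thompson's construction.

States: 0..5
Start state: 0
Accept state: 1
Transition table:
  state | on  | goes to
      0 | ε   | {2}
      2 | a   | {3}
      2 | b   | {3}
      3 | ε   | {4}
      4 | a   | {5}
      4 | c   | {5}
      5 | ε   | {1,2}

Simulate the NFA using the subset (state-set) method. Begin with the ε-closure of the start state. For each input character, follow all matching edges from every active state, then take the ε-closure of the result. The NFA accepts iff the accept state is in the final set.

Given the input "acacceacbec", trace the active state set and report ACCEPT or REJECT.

start: ε-closure({0}) = {0,2}
'a' @ 1: {3,4}
'c' @ 2: {1,2,5}  [accepting]
'a' @ 3: {3,4}
'c' @ 4: {1,2,5}  [accepting]
'c' @ 5: {}  — dead — no transitions
rest 'eacbec' ignored (set empty)
final: {}; accept 1 not in set

Answer: REJECT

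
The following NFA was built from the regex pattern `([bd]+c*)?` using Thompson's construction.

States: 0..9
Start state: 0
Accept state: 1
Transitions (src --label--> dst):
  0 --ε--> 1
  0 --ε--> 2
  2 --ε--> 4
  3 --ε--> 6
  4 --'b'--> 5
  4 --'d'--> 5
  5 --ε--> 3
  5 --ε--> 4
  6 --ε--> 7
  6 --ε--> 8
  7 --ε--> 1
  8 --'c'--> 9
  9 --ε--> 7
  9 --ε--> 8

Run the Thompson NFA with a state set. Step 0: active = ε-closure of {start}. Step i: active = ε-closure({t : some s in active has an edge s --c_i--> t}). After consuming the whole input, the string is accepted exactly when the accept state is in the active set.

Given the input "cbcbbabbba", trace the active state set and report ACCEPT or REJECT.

S₀ = ε-closure({0}) = {0,1,2,4}
'c' @ 1: {}  — dead — no transitions
rest 'bcbbabbba' ignored (set empty)
after full input: {}  (accept=1 not in)

Answer: REJECT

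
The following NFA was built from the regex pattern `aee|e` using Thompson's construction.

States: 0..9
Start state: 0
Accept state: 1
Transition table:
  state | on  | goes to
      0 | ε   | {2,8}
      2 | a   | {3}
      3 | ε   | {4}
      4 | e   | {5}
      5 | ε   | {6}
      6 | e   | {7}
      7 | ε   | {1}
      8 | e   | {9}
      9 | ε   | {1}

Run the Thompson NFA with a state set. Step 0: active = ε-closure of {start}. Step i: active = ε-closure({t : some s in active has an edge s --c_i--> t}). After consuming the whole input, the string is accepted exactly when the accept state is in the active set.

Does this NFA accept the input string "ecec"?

Answer: REJECT

Derivation:
S₀ = ε-closure({0}) = {0,2,8}
'e' @ 1: {1,9}  [accepting]
'c' @ 2: {}  — no active states
rest 'ec' ignored (set empty)
end set {} — state 1 not in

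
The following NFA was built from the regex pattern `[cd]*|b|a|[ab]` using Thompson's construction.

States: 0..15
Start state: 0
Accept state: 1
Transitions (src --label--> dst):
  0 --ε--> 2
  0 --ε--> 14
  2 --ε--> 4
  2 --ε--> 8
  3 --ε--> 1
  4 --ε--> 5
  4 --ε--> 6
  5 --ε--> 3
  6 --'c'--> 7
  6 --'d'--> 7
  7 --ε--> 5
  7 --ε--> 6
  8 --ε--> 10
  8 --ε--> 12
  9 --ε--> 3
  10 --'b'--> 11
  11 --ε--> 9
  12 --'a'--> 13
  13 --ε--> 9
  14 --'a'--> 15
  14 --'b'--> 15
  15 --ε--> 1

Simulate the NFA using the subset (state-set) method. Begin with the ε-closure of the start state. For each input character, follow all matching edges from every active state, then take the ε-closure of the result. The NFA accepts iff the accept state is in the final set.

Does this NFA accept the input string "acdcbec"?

Answer: REJECT

Derivation:
initial (ε-close {0}): {0,1,2,3,4,5,6,8,10,12,14}
'a' @ 1: {1,3,9,13,15}  (accept∈set)
'c' @ 2: {}  — no active states
rest 'dcbec' ignored (set empty)
final: {}; accept 1 not in set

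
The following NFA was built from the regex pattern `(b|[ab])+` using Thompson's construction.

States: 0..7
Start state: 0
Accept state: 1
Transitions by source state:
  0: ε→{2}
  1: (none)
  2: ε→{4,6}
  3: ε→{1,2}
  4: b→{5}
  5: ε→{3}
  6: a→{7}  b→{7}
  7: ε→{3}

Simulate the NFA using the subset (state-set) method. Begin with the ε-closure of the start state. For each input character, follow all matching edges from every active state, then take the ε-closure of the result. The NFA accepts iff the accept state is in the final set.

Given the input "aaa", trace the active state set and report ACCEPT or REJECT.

Answer: ACCEPT

Derivation:
S₀ = ε-closure({0}) = {0,2,4,6}
'a' @ 1: {1,2,3,4,6,7}  [accepting]
'a' @ 2: {1,2,3,4,6,7}  [accepting]
'a' @ 3: {1,2,3,4,6,7}  [accepting]
final: {1,2,3,4,6,7}; accept 1 in set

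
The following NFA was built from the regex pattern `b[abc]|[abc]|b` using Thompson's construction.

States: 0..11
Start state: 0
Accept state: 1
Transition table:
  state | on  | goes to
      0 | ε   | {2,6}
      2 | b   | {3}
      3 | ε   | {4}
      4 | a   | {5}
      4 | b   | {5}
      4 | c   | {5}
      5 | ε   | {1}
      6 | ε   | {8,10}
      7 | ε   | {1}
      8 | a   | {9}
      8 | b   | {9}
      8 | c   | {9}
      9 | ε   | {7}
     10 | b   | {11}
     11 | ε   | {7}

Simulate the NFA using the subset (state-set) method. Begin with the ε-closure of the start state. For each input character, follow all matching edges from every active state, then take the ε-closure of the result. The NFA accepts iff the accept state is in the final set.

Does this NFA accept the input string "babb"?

Answer: REJECT

Trace:
initial (ε-close {0}): {0,2,6,8,10}
'b' @ 1: {1,3,4,7,9,11}  ✓accept
'a' @ 2: {1,5}  ✓accept
'b' @ 3: {}  — state set empty
rest 'b' ignored (set empty)
final: {}; accept 1 not in set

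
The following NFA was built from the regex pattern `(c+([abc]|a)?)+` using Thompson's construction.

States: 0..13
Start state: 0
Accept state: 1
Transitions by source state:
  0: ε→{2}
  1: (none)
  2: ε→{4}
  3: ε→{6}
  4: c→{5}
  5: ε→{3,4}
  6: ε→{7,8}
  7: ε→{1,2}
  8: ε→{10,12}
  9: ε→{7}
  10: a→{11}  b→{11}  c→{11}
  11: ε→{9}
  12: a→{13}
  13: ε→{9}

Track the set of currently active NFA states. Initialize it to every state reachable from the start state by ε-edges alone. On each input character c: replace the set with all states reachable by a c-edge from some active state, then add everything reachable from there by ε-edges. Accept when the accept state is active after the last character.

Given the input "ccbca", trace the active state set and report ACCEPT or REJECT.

Answer: ACCEPT

Steps:
initial (ε-close {0}): {0,2,4}
'c' @ 1: {1,2,3,4,5,6,7,8,10,12}  ✓accept
'c' @ 2: {1,2,3,4,5,6,7,8,9,10,11,12}  ✓accept
'b' @ 3: {1,2,4,7,9,11}  ✓accept
'c' @ 4: {1,2,3,4,5,6,7,8,10,12}  ✓accept
'a' @ 5: {1,2,4,7,9,11,13}  ✓accept
after full input: {1,2,4,7,9,11,13}  (accept=1 in)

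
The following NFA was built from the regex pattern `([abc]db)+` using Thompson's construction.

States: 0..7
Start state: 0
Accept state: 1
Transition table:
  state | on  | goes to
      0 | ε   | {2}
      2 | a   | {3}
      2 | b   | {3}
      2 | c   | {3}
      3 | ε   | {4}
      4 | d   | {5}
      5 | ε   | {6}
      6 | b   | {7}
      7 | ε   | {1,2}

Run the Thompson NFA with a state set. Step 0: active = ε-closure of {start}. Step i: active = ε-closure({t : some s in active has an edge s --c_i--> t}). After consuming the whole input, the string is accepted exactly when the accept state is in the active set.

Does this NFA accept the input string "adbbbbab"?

start: ε-closure({0}) = {0,2}
'a' @ 1: {3,4}
'd' @ 2: {5,6}
'b' @ 3: {1,2,7}  ✓accept
'b' @ 4: {3,4}
'b' @ 5: {}  — state set empty
rest 'bab' ignored (set empty)
after full input: {}  (accept=1 not in)

Answer: REJECT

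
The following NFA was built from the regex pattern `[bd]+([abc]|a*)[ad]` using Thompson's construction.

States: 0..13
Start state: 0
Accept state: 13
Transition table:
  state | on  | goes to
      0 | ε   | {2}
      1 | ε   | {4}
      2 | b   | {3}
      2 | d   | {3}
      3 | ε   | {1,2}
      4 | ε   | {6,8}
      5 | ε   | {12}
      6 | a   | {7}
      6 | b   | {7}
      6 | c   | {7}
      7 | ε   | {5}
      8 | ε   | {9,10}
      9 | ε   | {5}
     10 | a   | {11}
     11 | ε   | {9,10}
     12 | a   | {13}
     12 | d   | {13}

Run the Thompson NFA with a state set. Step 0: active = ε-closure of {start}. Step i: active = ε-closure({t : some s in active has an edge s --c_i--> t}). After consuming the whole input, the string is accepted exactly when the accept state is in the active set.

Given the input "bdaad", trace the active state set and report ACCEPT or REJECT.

Answer: ACCEPT

Steps:
S₀ = ε-closure({0}) = {0,2}
'b' @ 1: {1,2,3,4,5,6,8,9,10,12}
'd' @ 2: {1,2,3,4,5,6,8,9,10,12,13}  (accept∈set)
'a' @ 3: {5,7,9,10,11,12,13}  (accept∈set)
'a' @ 4: {5,9,10,11,12,13}  (accept∈set)
'd' @ 5: {13}  (accept∈set)
final: {13}; accept 13 in set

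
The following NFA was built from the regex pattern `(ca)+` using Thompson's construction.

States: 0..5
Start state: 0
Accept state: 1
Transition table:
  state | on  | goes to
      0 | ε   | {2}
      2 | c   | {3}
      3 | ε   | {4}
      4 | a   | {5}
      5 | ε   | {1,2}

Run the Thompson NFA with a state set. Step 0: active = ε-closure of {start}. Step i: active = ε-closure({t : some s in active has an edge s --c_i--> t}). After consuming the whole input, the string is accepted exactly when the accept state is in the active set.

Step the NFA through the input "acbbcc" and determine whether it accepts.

Answer: REJECT

Derivation:
start: ε-closure({0}) = {0,2}
'a' @ 1: {}  — dead — no transitions
rest 'cbbcc' ignored (set empty)
after full input: {}  (accept=1 not in)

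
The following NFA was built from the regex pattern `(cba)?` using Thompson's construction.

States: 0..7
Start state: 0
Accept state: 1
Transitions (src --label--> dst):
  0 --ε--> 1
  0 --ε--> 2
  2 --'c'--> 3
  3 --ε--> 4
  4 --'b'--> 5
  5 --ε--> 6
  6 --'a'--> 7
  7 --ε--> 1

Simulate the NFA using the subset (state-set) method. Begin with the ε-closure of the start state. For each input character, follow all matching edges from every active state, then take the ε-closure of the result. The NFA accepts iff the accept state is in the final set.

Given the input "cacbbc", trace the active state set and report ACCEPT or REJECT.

S₀ = ε-closure({0}) = {0,1,2}
'c' @ 1: {3,4}
'a' @ 2: {}  — no active states
rest 'cbbc' ignored (set empty)
end set {} — state 1 not in

Answer: REJECT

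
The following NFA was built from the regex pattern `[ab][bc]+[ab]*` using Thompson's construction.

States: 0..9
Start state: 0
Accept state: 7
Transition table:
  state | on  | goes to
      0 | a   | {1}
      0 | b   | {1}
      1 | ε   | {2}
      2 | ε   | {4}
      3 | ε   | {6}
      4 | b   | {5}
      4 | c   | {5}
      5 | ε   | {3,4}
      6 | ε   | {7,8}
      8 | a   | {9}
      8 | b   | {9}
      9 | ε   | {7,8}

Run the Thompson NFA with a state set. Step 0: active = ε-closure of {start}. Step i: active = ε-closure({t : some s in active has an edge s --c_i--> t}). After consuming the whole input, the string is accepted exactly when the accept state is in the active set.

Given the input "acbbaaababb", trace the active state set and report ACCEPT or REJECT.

S₀ = ε-closure({0}) = {0}
'a' @ 1: {1,2,4}
'c' @ 2: {3,4,5,6,7,8}  (accept∈set)
'b' @ 3: {3,4,5,6,7,8,9}  (accept∈set)
'b' @ 4: {3,4,5,6,7,8,9}  (accept∈set)
'a' @ 5: {7,8,9}  (accept∈set)
'a' @ 6: {7,8,9}  (accept∈set)
'a' @ 7: {7,8,9}  (accept∈set)
'b' @ 8: {7,8,9}  (accept∈set)
'a' @ 9: {7,8,9}  (accept∈set)
'b' @ 10: {7,8,9}  (accept∈set)
'b' @ 11: {7,8,9}  (accept∈set)
final: {7,8,9}; accept 7 in set

Answer: ACCEPT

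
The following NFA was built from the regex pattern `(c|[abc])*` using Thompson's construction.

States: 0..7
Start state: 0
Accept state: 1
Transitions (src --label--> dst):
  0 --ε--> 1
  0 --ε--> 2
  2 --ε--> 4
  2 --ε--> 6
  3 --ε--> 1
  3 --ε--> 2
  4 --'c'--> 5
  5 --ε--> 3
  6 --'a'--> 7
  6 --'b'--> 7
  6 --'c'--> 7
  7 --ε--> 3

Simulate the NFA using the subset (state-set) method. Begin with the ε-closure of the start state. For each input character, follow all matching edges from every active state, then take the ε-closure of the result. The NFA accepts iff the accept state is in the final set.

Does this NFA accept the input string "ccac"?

start: ε-closure({0}) = {0,1,2,4,6}
'c' @ 1: {1,2,3,4,5,6,7}  ✓accept
'c' @ 2: {1,2,3,4,5,6,7}  ✓accept
'a' @ 3: {1,2,3,4,6,7}  ✓accept
'c' @ 4: {1,2,3,4,5,6,7}  ✓accept
final: {1,2,3,4,5,6,7}; accept 1 in set

Answer: ACCEPT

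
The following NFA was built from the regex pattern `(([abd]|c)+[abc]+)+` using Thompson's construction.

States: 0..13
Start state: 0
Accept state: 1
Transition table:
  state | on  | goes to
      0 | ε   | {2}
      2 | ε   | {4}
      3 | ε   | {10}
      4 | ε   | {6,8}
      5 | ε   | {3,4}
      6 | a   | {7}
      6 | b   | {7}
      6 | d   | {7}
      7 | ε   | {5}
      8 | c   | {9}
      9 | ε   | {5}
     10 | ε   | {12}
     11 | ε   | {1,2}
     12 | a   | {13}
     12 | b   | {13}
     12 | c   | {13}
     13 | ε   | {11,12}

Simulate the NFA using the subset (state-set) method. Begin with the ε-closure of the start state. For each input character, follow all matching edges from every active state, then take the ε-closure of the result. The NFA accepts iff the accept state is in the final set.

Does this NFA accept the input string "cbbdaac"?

start: ε-closure({0}) = {0,2,4,6,8}
'c' @ 1: {3,4,5,6,8,9,10,12}
'b' @ 2: {1,2,3,4,5,6,7,8,10,11,12,13}  (accept∈set)
'b' @ 3: {1,2,3,4,5,6,7,8,10,11,12,13}  (accept∈set)
'd' @ 4: {3,4,5,6,7,8,10,12}
'a' @ 5: {1,2,3,4,5,6,7,8,10,11,12,13}  (accept∈set)
'a' @ 6: {1,2,3,4,5,6,7,8,10,11,12,13}  (accept∈set)
'c' @ 7: {1,2,3,4,5,6,8,9,10,11,12,13}  (accept∈set)
after full input: {1,2,3,4,5,6,8,9,10,11,12,13}  (accept=1 in)

Answer: ACCEPT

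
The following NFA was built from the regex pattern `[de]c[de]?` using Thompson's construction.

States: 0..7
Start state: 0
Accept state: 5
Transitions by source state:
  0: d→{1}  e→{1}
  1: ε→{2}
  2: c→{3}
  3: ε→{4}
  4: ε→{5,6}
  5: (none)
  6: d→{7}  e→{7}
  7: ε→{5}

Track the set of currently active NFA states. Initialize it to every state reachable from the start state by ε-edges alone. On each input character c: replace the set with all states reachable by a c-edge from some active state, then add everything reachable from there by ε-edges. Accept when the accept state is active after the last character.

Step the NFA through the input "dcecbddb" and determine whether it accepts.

S₀ = ε-closure({0}) = {0}
'd' @ 1: {1,2}
'c' @ 2: {3,4,5,6}  ✓accept
'e' @ 3: {5,7}  ✓accept
'c' @ 4: {}  — dead — no transitions
rest 'bddb' ignored (set empty)
after full input: {}  (accept=5 not in)

Answer: REJECT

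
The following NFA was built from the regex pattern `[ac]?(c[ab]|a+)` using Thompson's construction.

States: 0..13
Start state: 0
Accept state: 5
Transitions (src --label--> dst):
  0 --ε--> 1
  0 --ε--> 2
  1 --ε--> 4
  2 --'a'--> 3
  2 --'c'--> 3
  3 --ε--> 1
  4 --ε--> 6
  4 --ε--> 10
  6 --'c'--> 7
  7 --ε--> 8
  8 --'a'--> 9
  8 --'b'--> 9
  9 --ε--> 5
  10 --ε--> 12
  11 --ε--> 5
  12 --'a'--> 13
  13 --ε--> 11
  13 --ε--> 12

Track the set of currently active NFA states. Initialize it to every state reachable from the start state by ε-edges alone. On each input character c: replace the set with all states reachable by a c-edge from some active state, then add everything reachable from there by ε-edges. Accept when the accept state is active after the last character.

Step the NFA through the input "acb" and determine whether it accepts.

Answer: ACCEPT

Derivation:
S₀ = ε-closure({0}) = {0,1,2,4,6,10,12}
'a' @ 1: {1,3,4,5,6,10,11,12,13}  [accepting]
'c' @ 2: {7,8}
'b' @ 3: {5,9}  [accepting]
end set {5,9} — state 5 in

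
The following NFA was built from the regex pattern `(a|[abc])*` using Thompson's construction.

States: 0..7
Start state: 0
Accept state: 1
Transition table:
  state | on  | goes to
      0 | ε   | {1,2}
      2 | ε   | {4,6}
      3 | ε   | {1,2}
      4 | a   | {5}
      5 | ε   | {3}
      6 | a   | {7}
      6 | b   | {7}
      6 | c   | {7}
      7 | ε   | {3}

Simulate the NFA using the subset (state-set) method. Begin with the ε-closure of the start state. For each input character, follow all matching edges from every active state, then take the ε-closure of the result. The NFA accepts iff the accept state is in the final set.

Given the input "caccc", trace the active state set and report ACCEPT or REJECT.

Answer: ACCEPT

Steps:
start: ε-closure({0}) = {0,1,2,4,6}
'c' @ 1: {1,2,3,4,6,7}  ✓accept
'a' @ 2: {1,2,3,4,5,6,7}  ✓accept
'c' @ 3: {1,2,3,4,6,7}  ✓accept
'c' @ 4: {1,2,3,4,6,7}  ✓accept
'c' @ 5: {1,2,3,4,6,7}  ✓accept
final: {1,2,3,4,6,7}; accept 1 in set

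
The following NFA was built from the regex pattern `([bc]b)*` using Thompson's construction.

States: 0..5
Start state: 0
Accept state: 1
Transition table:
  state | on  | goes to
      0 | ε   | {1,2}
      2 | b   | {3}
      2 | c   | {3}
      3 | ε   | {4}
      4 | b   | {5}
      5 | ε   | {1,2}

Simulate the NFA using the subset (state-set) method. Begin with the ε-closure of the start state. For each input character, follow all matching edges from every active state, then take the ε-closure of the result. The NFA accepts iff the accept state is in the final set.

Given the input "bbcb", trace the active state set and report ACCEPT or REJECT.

Answer: ACCEPT

Derivation:
start: ε-closure({0}) = {0,1,2}
'b' @ 1: {3,4}
'b' @ 2: {1,2,5}  (accept∈set)
'c' @ 3: {3,4}
'b' @ 4: {1,2,5}  (accept∈set)
end set {1,2,5} — state 1 in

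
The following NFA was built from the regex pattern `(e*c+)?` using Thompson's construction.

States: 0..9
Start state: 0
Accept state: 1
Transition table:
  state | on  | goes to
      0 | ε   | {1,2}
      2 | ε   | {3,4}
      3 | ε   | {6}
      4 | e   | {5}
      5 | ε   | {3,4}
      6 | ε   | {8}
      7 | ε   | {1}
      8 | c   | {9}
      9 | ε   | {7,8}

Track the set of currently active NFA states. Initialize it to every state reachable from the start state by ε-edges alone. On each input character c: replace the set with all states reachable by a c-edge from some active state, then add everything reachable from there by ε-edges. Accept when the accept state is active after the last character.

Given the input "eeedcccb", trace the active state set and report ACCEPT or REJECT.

start: ε-closure({0}) = {0,1,2,3,4,6,8}
'e' @ 1: {3,4,5,6,8}
'e' @ 2: {3,4,5,6,8}
'e' @ 3: {3,4,5,6,8}
'd' @ 4: {}  — state set empty
rest 'cccb' ignored (set empty)
after full input: {}  (accept=1 not in)

Answer: REJECT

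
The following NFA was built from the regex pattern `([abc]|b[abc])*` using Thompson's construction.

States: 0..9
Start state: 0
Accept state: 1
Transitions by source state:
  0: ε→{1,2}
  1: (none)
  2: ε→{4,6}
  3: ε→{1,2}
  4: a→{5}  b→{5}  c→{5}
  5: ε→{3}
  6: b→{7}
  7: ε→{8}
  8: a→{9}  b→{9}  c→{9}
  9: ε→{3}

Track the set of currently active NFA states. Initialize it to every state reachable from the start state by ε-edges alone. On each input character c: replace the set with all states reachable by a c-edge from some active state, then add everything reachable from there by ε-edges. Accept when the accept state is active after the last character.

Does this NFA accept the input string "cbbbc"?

start: ε-closure({0}) = {0,1,2,4,6}
'c' @ 1: {1,2,3,4,5,6}  (accept∈set)
'b' @ 2: {1,2,3,4,5,6,7,8}  (accept∈set)
'b' @ 3: {1,2,3,4,5,6,7,8,9}  (accept∈set)
'b' @ 4: {1,2,3,4,5,6,7,8,9}  (accept∈set)
'c' @ 5: {1,2,3,4,5,6,9}  (accept∈set)
end set {1,2,3,4,5,6,9} — state 1 in

Answer: ACCEPT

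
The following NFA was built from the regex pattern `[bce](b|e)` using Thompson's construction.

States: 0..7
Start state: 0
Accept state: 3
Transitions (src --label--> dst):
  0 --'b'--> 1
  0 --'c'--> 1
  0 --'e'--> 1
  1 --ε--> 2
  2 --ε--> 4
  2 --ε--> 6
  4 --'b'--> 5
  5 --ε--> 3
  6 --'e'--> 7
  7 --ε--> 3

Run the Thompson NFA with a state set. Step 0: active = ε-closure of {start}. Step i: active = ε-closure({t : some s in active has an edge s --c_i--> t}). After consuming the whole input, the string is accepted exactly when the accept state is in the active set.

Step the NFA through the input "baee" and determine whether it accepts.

S₀ = ε-closure({0}) = {0}
'b' @ 1: {1,2,4,6}
'a' @ 2: {}  — no active states
rest 'ee' ignored (set empty)
after full input: {}  (accept=3 not in)

Answer: REJECT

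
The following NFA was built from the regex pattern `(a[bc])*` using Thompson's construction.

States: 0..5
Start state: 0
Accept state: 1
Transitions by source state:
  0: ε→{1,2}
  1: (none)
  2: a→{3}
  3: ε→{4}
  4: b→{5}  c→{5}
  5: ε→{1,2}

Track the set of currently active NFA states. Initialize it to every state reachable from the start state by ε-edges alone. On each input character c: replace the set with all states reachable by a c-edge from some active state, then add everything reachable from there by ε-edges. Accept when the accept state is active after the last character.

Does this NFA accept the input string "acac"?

start: ε-closure({0}) = {0,1,2}
'a' @ 1: {3,4}
'c' @ 2: {1,2,5}  (accept∈set)
'a' @ 3: {3,4}
'c' @ 4: {1,2,5}  (accept∈set)
end set {1,2,5} — state 1 in

Answer: ACCEPT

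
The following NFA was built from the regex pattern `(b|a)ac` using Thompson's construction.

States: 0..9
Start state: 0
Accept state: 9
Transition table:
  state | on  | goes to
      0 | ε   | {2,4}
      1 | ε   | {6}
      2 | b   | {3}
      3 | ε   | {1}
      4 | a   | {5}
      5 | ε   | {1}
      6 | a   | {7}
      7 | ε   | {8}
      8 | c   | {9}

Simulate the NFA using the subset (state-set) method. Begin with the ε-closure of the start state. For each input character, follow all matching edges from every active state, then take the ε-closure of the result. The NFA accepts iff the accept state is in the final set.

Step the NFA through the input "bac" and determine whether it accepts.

S₀ = ε-closure({0}) = {0,2,4}
'b' @ 1: {1,3,6}
'a' @ 2: {7,8}
'c' @ 3: {9}  ✓accept
after full input: {9}  (accept=9 in)

Answer: ACCEPT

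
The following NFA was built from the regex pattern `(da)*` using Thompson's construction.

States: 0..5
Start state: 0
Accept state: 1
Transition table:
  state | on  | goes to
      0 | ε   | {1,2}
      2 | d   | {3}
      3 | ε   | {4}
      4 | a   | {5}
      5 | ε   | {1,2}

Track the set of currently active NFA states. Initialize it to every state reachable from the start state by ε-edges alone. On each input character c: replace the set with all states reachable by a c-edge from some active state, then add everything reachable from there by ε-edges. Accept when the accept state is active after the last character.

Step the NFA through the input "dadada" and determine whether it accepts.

Answer: ACCEPT

Derivation:
start: ε-closure({0}) = {0,1,2}
'd' @ 1: {3,4}
'a' @ 2: {1,2,5}  [accepting]
'd' @ 3: {3,4}
'a' @ 4: {1,2,5}  [accepting]
'd' @ 5: {3,4}
'a' @ 6: {1,2,5}  [accepting]
final: {1,2,5}; accept 1 in set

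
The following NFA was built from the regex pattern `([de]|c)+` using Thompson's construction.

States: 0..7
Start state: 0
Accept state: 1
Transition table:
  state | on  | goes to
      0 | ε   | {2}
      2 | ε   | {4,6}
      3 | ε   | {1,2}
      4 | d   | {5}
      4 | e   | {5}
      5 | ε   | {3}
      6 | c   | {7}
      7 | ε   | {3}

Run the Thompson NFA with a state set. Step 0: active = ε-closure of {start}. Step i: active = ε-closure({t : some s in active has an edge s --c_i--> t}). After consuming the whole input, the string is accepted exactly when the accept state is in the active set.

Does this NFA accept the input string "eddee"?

Answer: ACCEPT

Steps:
start: ε-closure({0}) = {0,2,4,6}
'e' @ 1: {1,2,3,4,5,6}  [accepting]
'd' @ 2: {1,2,3,4,5,6}  [accepting]
'd' @ 3: {1,2,3,4,5,6}  [accepting]
'e' @ 4: {1,2,3,4,5,6}  [accepting]
'e' @ 5: {1,2,3,4,5,6}  [accepting]
after full input: {1,2,3,4,5,6}  (accept=1 in)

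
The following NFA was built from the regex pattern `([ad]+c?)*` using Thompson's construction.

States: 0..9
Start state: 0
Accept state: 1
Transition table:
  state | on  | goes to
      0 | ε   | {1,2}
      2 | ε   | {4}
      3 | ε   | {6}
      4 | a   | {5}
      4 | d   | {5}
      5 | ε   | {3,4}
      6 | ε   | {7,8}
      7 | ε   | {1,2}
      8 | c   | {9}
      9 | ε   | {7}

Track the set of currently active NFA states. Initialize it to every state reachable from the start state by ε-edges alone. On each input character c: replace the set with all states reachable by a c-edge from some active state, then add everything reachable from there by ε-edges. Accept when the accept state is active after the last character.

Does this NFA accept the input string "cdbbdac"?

S₀ = ε-closure({0}) = {0,1,2,4}
'c' @ 1: {}  — state set empty
rest 'dbbdac' ignored (set empty)
after full input: {}  (accept=1 not in)

Answer: REJECT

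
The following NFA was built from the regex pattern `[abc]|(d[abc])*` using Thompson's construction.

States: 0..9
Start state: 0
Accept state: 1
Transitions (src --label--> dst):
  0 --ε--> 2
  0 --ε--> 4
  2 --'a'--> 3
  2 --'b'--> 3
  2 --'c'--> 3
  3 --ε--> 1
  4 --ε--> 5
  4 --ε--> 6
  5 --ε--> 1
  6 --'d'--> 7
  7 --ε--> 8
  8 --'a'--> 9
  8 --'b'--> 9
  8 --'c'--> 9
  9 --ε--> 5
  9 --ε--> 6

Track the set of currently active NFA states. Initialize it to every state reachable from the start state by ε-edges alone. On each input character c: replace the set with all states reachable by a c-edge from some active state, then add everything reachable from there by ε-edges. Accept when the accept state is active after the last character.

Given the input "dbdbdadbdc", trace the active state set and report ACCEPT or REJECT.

Answer: ACCEPT

Derivation:
start: ε-closure({0}) = {0,1,2,4,5,6}
'd' @ 1: {7,8}
'b' @ 2: {1,5,6,9}  ✓accept
'd' @ 3: {7,8}
'b' @ 4: {1,5,6,9}  ✓accept
'd' @ 5: {7,8}
'a' @ 6: {1,5,6,9}  ✓accept
'd' @ 7: {7,8}
'b' @ 8: {1,5,6,9}  ✓accept
'd' @ 9: {7,8}
'c' @ 10: {1,5,6,9}  ✓accept
final: {1,5,6,9}; accept 1 in set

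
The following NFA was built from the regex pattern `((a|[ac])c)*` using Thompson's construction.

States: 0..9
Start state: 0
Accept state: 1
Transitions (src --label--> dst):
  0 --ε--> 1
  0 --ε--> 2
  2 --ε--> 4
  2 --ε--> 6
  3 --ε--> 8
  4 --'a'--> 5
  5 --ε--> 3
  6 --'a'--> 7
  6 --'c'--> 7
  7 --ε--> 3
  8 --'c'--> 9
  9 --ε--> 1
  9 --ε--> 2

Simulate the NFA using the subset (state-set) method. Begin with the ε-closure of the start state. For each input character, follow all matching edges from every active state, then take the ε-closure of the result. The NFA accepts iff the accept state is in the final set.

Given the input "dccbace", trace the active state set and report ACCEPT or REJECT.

S₀ = ε-closure({0}) = {0,1,2,4,6}
'd' @ 1: {}  — dead — no transitions
rest 'ccbace' ignored (set empty)
end set {} — state 1 not in

Answer: REJECT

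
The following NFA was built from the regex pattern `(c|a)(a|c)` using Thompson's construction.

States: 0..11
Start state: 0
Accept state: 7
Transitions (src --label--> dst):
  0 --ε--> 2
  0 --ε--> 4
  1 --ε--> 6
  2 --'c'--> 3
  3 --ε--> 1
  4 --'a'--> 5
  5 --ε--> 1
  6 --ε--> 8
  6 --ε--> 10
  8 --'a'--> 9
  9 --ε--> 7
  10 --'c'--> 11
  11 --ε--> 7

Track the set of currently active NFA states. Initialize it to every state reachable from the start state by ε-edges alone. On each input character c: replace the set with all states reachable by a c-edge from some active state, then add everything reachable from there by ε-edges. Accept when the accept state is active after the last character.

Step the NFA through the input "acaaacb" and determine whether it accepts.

Answer: REJECT

Steps:
S₀ = ε-closure({0}) = {0,2,4}
'a' @ 1: {1,5,6,8,10}
'c' @ 2: {7,11}  ✓accept
'a' @ 3: {}  — dead — no transitions
rest 'aacb' ignored (set empty)
final: {}; accept 7 not in set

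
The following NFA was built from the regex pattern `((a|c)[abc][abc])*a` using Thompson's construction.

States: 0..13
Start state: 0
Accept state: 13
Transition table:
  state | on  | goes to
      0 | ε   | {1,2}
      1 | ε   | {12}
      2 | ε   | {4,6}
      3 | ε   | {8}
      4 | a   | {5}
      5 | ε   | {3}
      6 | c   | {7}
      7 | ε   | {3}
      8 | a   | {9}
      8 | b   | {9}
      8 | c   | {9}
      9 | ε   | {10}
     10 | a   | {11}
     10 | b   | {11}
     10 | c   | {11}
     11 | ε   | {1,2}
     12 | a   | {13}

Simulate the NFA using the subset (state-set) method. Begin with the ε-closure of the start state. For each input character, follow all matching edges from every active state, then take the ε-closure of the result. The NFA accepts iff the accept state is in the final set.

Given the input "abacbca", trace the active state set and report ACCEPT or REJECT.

initial (ε-close {0}): {0,1,2,4,6,12}
'a' @ 1: {3,5,8,13}  [accepting]
'b' @ 2: {9,10}
'a' @ 3: {1,2,4,6,11,12}
'c' @ 4: {3,7,8}
'b' @ 5: {9,10}
'c' @ 6: {1,2,4,6,11,12}
'a' @ 7: {3,5,8,13}  [accepting]
after full input: {3,5,8,13}  (accept=13 in)

Answer: ACCEPT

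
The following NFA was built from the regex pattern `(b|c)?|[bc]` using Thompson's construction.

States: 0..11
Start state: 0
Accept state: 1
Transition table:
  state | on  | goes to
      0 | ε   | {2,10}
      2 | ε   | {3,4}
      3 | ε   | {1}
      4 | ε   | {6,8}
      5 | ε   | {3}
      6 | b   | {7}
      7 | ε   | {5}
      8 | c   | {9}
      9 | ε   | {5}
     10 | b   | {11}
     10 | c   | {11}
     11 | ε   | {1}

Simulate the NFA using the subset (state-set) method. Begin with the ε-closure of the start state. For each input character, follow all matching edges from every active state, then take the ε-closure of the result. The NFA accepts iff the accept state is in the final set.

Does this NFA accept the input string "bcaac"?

S₀ = ε-closure({0}) = {0,1,2,3,4,6,8,10}
'b' @ 1: {1,3,5,7,11}  [accepting]
'c' @ 2: {}  — dead — no transitions
rest 'aac' ignored (set empty)
after full input: {}  (accept=1 not in)

Answer: REJECT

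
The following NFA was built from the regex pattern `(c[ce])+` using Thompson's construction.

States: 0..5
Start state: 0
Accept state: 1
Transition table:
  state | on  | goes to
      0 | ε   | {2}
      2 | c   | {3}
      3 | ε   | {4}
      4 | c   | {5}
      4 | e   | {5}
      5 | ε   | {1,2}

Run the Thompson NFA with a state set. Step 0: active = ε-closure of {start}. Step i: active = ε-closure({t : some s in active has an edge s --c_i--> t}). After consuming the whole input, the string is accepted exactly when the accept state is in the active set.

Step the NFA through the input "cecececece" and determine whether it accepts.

S₀ = ε-closure({0}) = {0,2}
'c' @ 1: {3,4}
'e' @ 2: {1,2,5}  (accept∈set)
'c' @ 3: {3,4}
'e' @ 4: {1,2,5}  (accept∈set)
'c' @ 5: {3,4}
'e' @ 6: {1,2,5}  (accept∈set)
'c' @ 7: {3,4}
'e' @ 8: {1,2,5}  (accept∈set)
'c' @ 9: {3,4}
'e' @ 10: {1,2,5}  (accept∈set)
end set {1,2,5} — state 1 in

Answer: ACCEPT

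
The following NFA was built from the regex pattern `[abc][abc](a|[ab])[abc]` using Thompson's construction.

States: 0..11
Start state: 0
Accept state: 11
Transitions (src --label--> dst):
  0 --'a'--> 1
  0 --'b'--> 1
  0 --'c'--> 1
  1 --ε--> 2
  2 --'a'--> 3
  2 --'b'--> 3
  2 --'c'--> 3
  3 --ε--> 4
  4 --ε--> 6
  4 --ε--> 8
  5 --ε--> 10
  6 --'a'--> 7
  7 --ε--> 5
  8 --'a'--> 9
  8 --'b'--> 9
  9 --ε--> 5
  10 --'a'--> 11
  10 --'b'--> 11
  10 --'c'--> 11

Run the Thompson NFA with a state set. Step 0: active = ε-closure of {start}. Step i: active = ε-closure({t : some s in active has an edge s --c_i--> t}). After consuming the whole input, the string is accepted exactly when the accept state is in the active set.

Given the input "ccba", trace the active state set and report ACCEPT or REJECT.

Answer: ACCEPT

Trace:
start: ε-closure({0}) = {0}
'c' @ 1: {1,2}
'c' @ 2: {3,4,6,8}
'b' @ 3: {5,9,10}
'a' @ 4: {11}  ✓accept
end set {11} — state 11 in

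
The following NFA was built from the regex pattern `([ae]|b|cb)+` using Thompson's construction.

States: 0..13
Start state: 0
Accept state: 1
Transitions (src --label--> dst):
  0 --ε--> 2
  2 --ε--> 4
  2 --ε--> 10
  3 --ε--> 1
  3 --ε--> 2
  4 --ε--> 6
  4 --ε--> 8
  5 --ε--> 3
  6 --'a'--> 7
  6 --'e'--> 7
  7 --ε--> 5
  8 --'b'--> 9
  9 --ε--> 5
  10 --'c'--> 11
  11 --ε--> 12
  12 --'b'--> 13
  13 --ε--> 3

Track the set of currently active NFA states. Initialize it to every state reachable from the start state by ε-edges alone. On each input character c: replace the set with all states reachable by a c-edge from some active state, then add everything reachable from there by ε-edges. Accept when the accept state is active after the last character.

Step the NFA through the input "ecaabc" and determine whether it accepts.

Answer: REJECT

Derivation:
start: ε-closure({0}) = {0,2,4,6,8,10}
'e' @ 1: {1,2,3,4,5,6,7,8,10}  [accepting]
'c' @ 2: {11,12}
'a' @ 3: {}  — state set empty
rest 'abc' ignored (set empty)
end set {} — state 1 not in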